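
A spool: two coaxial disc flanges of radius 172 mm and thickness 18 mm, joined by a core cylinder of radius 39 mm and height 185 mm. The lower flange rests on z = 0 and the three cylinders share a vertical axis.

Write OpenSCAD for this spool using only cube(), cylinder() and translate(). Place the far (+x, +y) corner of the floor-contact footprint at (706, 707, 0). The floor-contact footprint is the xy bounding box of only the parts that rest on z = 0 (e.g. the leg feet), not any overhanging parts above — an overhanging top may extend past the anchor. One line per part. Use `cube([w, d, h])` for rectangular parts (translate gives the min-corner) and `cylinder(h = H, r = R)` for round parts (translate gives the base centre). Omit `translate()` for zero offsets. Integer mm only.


translate([534, 535, 0]) cylinder(h = 18, r = 172);
translate([534, 535, 18]) cylinder(h = 185, r = 39);
translate([534, 535, 203]) cylinder(h = 18, r = 172);


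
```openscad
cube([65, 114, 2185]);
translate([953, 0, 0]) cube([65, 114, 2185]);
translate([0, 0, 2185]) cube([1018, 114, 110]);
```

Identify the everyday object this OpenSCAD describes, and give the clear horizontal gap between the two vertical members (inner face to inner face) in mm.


A door frame. The clear opening width is 888 mm.

Two 2185 mm tall posts with a header on top — a door frame. The left jamb is 65 mm wide at x = 0; the right jamb starts at x = 953. The clear opening is 953 − 65 = 888 mm.


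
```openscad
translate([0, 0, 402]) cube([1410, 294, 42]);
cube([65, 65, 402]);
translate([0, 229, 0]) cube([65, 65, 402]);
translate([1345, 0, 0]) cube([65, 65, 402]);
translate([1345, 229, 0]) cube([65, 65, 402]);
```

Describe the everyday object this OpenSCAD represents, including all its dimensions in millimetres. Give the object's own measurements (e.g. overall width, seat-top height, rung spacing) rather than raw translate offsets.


A bench: a 1410×294 mm seat slab, 42 mm thick, top at z = 444 mm, on four 65×65 mm square legs flush with the seat corners and standing on z = 0.


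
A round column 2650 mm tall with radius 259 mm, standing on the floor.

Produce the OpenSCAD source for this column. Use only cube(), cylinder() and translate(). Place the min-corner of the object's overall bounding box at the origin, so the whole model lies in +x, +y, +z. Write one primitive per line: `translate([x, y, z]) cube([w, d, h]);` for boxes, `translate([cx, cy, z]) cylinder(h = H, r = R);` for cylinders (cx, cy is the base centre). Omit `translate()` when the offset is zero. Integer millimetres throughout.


translate([259, 259, 0]) cylinder(h = 2650, r = 259);


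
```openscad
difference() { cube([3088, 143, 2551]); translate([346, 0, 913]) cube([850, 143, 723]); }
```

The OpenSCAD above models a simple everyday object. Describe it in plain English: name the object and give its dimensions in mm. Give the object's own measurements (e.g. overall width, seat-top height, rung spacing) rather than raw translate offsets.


A wall 3088 mm long (x), 143 mm thick (y), 2551 mm tall, with a rectangular window opening cut through it. The opening is 850 mm wide and 723 mm tall; its sill is at z = 913 mm and its near (−x) edge is 346 mm from the wall's −x end. The opening passes through the full wall thickness.


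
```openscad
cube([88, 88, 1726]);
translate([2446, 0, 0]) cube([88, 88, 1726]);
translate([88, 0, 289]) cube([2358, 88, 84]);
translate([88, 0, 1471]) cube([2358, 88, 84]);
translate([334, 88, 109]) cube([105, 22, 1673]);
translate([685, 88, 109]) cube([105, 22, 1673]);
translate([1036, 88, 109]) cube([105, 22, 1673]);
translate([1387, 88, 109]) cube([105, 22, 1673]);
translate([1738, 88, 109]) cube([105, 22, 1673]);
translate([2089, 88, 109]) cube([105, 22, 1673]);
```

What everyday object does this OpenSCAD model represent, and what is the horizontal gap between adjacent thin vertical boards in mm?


A fence section. The picket gap is 246 mm.

Two posts, two rails, 6 pickets — a fence section. Span 2358 mm holds 6 pickets of 105 mm with 7 equal gaps: ⌊(2358 − 6·105) / 7⌋ = 246 mm.


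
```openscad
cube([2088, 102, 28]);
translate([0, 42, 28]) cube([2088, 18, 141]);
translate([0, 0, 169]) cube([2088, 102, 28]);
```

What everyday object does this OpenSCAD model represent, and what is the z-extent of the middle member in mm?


An I-beam. The web height is 141 mm.

Two wide flanges with a thin centred web — an I-beam. Overall 197 mm minus two 28 mm flanges gives a web of 197 − 2·28 = 141 mm.


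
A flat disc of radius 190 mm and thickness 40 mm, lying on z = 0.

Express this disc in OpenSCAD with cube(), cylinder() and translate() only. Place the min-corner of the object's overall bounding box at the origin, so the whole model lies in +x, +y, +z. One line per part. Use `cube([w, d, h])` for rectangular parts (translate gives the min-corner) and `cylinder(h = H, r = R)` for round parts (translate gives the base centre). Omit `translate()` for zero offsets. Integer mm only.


translate([190, 190, 0]) cylinder(h = 40, r = 190);


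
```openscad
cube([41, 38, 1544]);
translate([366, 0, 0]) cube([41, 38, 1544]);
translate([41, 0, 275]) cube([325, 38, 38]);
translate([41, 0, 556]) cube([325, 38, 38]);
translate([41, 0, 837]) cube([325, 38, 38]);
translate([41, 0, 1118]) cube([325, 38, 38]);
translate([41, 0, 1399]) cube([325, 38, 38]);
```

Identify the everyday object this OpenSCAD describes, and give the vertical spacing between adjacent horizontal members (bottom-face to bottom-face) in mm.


A ladder. The rung spacing is 281 mm.

Two tall 41×38 posts with 5 short bars between them — a ladder. Adjacent rungs sit at z = 275 and z = 556, so the spacing is 556 − 275 = 281 mm.


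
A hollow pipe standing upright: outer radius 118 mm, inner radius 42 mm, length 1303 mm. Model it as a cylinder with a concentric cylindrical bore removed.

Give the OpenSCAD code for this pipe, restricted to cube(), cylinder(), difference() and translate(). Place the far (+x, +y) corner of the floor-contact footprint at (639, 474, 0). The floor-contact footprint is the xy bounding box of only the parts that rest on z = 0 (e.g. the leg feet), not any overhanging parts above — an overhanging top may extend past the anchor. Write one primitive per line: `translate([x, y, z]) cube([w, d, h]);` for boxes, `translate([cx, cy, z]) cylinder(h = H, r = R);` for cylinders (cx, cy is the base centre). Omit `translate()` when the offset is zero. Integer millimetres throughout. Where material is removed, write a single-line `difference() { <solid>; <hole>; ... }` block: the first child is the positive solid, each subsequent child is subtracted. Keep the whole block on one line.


difference() { translate([521, 356, 0]) cylinder(h = 1303, r = 118); translate([521, 356, 0]) cylinder(h = 1303, r = 42); }


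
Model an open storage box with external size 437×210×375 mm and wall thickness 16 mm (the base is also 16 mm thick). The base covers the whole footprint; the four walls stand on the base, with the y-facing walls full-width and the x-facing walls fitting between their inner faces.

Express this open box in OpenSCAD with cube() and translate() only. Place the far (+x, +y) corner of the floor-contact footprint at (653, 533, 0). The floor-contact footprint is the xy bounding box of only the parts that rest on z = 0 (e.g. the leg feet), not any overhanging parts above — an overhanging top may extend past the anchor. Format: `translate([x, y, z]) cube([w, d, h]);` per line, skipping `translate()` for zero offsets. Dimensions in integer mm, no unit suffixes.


translate([216, 323, 0]) cube([437, 210, 16]);
translate([216, 323, 16]) cube([437, 16, 359]);
translate([216, 517, 16]) cube([437, 16, 359]);
translate([216, 339, 16]) cube([16, 178, 359]);
translate([637, 339, 16]) cube([16, 178, 359]);


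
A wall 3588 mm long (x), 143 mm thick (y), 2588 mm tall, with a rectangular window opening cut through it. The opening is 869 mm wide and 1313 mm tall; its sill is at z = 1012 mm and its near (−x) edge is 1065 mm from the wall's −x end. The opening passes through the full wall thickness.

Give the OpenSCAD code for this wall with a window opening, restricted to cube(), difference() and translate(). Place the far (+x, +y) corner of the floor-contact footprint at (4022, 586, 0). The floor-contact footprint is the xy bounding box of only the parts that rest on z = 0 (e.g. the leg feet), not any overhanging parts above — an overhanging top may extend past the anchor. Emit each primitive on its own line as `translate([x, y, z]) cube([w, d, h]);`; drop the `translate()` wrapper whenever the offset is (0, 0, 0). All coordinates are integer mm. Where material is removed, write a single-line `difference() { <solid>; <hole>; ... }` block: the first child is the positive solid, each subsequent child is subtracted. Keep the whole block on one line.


difference() { translate([434, 443, 0]) cube([3588, 143, 2588]); translate([1499, 443, 1012]) cube([869, 143, 1313]); }


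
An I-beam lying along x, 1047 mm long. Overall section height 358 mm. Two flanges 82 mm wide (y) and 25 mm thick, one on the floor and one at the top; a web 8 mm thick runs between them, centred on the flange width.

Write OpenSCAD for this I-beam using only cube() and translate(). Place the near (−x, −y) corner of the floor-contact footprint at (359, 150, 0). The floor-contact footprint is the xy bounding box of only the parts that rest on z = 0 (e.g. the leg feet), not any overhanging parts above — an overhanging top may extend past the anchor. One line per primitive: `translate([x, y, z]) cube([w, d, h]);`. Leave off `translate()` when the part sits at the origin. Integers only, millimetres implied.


translate([359, 150, 0]) cube([1047, 82, 25]);
translate([359, 187, 25]) cube([1047, 8, 308]);
translate([359, 150, 333]) cube([1047, 82, 25]);


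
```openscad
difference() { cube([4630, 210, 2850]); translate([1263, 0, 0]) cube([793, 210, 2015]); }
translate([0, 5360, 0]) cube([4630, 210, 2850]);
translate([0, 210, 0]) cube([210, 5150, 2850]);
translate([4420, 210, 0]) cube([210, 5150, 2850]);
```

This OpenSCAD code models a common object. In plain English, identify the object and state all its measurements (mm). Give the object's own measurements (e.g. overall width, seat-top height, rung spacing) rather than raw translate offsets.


A single room: four walls, each 2850 mm tall and 210 mm thick, enclosing an outside footprint 4630×5570 mm (x × y), no floor or roof. The front and back walls (−y and +y sides) run the full x-width; the side walls fit between their inner faces. A door opening 793 mm wide and 2015 mm tall is cut through the front wall from the floor up, its −x edge 1263 mm from the wall's −x end.


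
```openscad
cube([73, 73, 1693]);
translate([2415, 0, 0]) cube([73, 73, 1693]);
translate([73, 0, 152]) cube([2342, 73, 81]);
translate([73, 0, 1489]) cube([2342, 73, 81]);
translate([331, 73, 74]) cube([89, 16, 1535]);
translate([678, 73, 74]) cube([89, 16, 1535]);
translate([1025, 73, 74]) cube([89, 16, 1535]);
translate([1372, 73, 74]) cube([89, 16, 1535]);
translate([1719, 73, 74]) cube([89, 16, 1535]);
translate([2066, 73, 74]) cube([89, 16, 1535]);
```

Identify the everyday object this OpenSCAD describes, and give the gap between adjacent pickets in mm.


A fence section. The picket gap is 258 mm.

Two posts, two rails, 6 pickets — a fence section. Span 2342 mm holds 6 pickets of 89 mm with 7 equal gaps: ⌊(2342 − 6·89) / 7⌋ = 258 mm.


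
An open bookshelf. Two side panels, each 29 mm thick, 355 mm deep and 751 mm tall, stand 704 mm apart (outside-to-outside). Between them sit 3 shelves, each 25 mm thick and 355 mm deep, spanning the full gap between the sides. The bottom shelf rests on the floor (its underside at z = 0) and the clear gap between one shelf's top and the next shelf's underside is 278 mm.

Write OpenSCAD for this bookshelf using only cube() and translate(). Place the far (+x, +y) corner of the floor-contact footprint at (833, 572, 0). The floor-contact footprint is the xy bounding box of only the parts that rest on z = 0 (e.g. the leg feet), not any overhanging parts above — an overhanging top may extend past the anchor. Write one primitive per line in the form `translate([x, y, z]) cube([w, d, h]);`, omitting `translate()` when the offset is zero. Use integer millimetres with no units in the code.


translate([129, 217, 0]) cube([29, 355, 751]);
translate([804, 217, 0]) cube([29, 355, 751]);
translate([158, 217, 0]) cube([646, 355, 25]);
translate([158, 217, 303]) cube([646, 355, 25]);
translate([158, 217, 606]) cube([646, 355, 25]);


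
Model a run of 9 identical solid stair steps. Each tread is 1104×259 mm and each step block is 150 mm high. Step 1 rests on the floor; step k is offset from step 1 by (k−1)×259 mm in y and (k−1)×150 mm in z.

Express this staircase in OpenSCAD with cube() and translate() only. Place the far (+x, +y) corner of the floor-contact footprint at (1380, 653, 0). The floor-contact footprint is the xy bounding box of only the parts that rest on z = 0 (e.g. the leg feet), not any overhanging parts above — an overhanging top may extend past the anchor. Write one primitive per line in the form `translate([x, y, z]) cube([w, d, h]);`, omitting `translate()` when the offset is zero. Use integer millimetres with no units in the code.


translate([276, 394, 0]) cube([1104, 259, 150]);
translate([276, 653, 150]) cube([1104, 259, 150]);
translate([276, 912, 300]) cube([1104, 259, 150]);
translate([276, 1171, 450]) cube([1104, 259, 150]);
translate([276, 1430, 600]) cube([1104, 259, 150]);
translate([276, 1689, 750]) cube([1104, 259, 150]);
translate([276, 1948, 900]) cube([1104, 259, 150]);
translate([276, 2207, 1050]) cube([1104, 259, 150]);
translate([276, 2466, 1200]) cube([1104, 259, 150]);


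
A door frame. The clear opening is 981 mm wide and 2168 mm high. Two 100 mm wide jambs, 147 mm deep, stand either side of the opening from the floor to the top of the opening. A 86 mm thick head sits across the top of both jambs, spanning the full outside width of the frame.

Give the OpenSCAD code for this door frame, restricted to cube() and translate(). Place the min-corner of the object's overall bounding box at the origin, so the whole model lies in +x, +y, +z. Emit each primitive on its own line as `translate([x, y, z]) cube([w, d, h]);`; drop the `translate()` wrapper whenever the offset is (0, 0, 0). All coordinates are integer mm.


cube([100, 147, 2168]);
translate([1081, 0, 0]) cube([100, 147, 2168]);
translate([0, 0, 2168]) cube([1181, 147, 86]);


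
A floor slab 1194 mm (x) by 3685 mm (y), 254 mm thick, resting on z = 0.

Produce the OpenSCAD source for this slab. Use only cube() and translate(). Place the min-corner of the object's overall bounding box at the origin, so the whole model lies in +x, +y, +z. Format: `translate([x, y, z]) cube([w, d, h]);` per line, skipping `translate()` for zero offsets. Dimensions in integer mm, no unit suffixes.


cube([1194, 3685, 254]);


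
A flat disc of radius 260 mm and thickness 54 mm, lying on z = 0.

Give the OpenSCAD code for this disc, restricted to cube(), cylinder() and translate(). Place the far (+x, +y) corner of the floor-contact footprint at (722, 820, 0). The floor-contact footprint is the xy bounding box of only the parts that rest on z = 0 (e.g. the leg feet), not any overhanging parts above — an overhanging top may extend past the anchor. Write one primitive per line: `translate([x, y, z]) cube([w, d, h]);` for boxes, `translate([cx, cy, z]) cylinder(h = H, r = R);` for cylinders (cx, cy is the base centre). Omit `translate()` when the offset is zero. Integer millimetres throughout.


translate([462, 560, 0]) cylinder(h = 54, r = 260);


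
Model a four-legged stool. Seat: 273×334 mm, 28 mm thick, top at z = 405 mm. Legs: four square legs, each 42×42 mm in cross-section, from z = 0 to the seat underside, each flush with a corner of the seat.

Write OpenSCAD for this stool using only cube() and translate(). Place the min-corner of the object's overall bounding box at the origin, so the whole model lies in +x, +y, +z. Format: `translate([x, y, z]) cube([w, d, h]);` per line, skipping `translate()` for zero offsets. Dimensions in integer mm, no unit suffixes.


translate([0, 0, 377]) cube([273, 334, 28]);
cube([42, 42, 377]);
translate([231, 0, 0]) cube([42, 42, 377]);
translate([0, 292, 0]) cube([42, 42, 377]);
translate([231, 292, 0]) cube([42, 42, 377]);


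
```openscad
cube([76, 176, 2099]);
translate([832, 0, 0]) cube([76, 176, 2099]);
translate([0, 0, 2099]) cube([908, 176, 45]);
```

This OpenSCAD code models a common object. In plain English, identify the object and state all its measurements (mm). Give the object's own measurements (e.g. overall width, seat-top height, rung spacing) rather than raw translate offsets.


A door frame. The clear opening is 756 mm wide and 2099 mm high. Two 76 mm wide jambs, 176 mm deep, stand either side of the opening from the floor to the top of the opening. A 45 mm thick head sits across the top of both jambs, spanning the full outside width of the frame.


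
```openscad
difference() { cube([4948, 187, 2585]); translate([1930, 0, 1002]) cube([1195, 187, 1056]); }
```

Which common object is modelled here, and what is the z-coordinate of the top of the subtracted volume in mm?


A wall with a window opening. The window head height is 2058 mm.

A wall with a rectangular opening subtracted — a window. Sill at z = 1002, opening 1056 mm tall, so the head is at 1002 + 1056 = 2058 mm.


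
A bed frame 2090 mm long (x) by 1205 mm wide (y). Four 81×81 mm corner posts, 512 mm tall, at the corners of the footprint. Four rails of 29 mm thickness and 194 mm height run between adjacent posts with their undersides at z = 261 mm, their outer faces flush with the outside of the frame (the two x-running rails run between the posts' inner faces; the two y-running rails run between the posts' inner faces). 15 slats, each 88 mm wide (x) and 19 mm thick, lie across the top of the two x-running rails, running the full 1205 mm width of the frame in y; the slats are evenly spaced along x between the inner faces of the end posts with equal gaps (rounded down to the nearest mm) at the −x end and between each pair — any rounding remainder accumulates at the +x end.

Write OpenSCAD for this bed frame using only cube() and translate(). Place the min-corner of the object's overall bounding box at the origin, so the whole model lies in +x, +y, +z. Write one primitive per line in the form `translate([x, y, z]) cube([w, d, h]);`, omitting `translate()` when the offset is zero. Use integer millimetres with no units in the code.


cube([81, 81, 512]);
translate([0, 1124, 0]) cube([81, 81, 512]);
translate([2009, 0, 0]) cube([81, 81, 512]);
translate([2009, 1124, 0]) cube([81, 81, 512]);
translate([81, 0, 261]) cube([1928, 29, 194]);
translate([81, 1176, 261]) cube([1928, 29, 194]);
translate([0, 81, 261]) cube([29, 1043, 194]);
translate([2061, 81, 261]) cube([29, 1043, 194]);
translate([119, 0, 455]) cube([88, 1205, 19]);
translate([245, 0, 455]) cube([88, 1205, 19]);
translate([371, 0, 455]) cube([88, 1205, 19]);
translate([497, 0, 455]) cube([88, 1205, 19]);
translate([623, 0, 455]) cube([88, 1205, 19]);
translate([749, 0, 455]) cube([88, 1205, 19]);
translate([875, 0, 455]) cube([88, 1205, 19]);
translate([1001, 0, 455]) cube([88, 1205, 19]);
translate([1127, 0, 455]) cube([88, 1205, 19]);
translate([1253, 0, 455]) cube([88, 1205, 19]);
translate([1379, 0, 455]) cube([88, 1205, 19]);
translate([1505, 0, 455]) cube([88, 1205, 19]);
translate([1631, 0, 455]) cube([88, 1205, 19]);
translate([1757, 0, 455]) cube([88, 1205, 19]);
translate([1883, 0, 455]) cube([88, 1205, 19]);


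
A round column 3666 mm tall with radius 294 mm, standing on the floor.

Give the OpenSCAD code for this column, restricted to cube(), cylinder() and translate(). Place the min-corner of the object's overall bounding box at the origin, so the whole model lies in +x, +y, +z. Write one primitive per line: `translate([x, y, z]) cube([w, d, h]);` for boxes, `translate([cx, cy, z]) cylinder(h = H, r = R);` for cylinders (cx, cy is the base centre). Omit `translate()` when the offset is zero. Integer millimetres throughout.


translate([294, 294, 0]) cylinder(h = 3666, r = 294);


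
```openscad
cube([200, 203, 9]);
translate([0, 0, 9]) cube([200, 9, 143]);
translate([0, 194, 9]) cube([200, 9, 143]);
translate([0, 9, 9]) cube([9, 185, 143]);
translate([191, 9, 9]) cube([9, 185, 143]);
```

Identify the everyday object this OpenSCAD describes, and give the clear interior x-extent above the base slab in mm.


An open box. The internal width is 182 mm.

A 200×203 base slab with four walls standing on it — an open box. The base is 200 mm wide and the walls are 9 mm thick, so the internal width is 200 − 2 × 9 = 182 mm.


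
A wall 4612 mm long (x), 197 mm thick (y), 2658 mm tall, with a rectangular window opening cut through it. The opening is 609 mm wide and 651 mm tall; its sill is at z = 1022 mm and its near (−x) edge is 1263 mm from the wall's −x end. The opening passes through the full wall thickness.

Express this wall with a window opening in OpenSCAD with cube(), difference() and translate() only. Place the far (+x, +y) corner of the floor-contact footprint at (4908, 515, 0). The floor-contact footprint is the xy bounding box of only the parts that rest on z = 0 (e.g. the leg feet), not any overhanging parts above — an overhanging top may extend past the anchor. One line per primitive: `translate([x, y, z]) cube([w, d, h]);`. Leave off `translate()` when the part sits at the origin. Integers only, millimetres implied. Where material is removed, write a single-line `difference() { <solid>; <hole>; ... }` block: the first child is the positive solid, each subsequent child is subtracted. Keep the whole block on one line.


difference() { translate([296, 318, 0]) cube([4612, 197, 2658]); translate([1559, 318, 1022]) cube([609, 197, 651]); }


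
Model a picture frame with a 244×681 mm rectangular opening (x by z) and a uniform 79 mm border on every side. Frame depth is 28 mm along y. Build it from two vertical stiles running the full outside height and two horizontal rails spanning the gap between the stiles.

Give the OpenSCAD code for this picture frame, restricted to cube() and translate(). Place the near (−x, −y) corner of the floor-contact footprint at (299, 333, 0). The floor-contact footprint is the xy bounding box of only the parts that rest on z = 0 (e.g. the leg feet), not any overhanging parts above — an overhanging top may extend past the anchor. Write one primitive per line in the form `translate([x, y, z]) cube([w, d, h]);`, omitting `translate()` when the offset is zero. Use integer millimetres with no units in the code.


translate([299, 333, 0]) cube([79, 28, 839]);
translate([622, 333, 0]) cube([79, 28, 839]);
translate([378, 333, 0]) cube([244, 28, 79]);
translate([378, 333, 760]) cube([244, 28, 79]);


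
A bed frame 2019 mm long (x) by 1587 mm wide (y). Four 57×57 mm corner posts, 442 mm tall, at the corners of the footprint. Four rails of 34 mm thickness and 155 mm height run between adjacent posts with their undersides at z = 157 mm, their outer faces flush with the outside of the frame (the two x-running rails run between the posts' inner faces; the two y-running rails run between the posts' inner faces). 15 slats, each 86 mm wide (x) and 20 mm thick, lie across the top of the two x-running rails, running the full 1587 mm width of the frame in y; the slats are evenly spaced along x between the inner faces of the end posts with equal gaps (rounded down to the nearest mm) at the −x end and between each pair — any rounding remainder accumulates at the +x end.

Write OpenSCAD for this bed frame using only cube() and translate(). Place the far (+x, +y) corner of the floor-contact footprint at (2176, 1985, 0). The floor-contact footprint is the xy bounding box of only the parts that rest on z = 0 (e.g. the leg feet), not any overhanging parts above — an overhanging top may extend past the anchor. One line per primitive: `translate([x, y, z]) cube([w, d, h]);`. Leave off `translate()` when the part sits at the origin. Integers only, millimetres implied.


translate([157, 398, 0]) cube([57, 57, 442]);
translate([157, 1928, 0]) cube([57, 57, 442]);
translate([2119, 398, 0]) cube([57, 57, 442]);
translate([2119, 1928, 0]) cube([57, 57, 442]);
translate([214, 398, 157]) cube([1905, 34, 155]);
translate([214, 1951, 157]) cube([1905, 34, 155]);
translate([157, 455, 157]) cube([34, 1473, 155]);
translate([2142, 455, 157]) cube([34, 1473, 155]);
translate([252, 398, 312]) cube([86, 1587, 20]);
translate([376, 398, 312]) cube([86, 1587, 20]);
translate([500, 398, 312]) cube([86, 1587, 20]);
translate([624, 398, 312]) cube([86, 1587, 20]);
translate([748, 398, 312]) cube([86, 1587, 20]);
translate([872, 398, 312]) cube([86, 1587, 20]);
translate([996, 398, 312]) cube([86, 1587, 20]);
translate([1120, 398, 312]) cube([86, 1587, 20]);
translate([1244, 398, 312]) cube([86, 1587, 20]);
translate([1368, 398, 312]) cube([86, 1587, 20]);
translate([1492, 398, 312]) cube([86, 1587, 20]);
translate([1616, 398, 312]) cube([86, 1587, 20]);
translate([1740, 398, 312]) cube([86, 1587, 20]);
translate([1864, 398, 312]) cube([86, 1587, 20]);
translate([1988, 398, 312]) cube([86, 1587, 20]);


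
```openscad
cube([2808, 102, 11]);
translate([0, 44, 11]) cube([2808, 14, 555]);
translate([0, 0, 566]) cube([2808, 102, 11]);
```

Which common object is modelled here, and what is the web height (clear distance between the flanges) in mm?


An I-beam. The web height is 555 mm.

Two wide flanges with a thin centred web — an I-beam. Overall 577 mm minus two 11 mm flanges gives a web of 577 − 2·11 = 555 mm.


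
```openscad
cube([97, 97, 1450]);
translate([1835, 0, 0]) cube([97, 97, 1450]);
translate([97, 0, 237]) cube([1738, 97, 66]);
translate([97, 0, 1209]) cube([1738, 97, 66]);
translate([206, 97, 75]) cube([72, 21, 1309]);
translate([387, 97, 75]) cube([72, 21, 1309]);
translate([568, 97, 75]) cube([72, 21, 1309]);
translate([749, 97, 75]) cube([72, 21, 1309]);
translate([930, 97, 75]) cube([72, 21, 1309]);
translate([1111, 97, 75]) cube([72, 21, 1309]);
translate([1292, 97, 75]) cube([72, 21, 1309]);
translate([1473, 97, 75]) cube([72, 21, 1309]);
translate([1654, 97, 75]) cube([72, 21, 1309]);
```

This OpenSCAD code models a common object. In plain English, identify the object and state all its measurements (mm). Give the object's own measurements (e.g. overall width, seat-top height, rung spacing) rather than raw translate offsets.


A fence section. Two 97×97 mm posts, 1450 mm tall, stand on the floor with a clear span of 1738 mm between their inner faces. Two horizontal rails of 97×66 mm section span the gap between the posts with their undersides at z = 237 mm and z = 1209 mm, flush with the posts' −y face. 9 pickets, each 72 mm wide, 21 mm thick and 1309 mm tall, are fixed to the +y face of the rails with their bottoms at z = 75 mm, spaced across the span with a 109 mm gap after the −x post and between neighbouring pickets and before the +x post.


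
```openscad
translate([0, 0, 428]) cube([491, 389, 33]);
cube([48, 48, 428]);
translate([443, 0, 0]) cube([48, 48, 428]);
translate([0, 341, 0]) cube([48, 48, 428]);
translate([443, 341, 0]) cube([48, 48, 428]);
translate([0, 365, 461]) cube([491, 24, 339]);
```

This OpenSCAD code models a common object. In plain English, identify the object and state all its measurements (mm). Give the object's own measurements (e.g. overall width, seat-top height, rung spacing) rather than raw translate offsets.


A chair. The seat is a 491×389×33 mm slab with its top at z = 461 mm, on four 48×48 mm corner legs (flush with the seat edges, standing on z = 0). A flat backrest 24 mm thick, 339 mm tall, spans the full seat width and rises from the seat top along its +y edge, rear face flush with the rear of the seat.


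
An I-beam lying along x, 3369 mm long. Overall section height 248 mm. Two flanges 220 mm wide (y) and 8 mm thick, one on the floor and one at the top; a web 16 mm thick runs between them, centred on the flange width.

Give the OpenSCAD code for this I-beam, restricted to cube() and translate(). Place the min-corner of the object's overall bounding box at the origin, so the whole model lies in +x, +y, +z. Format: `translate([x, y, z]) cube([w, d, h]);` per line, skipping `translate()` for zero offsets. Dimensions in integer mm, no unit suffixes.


cube([3369, 220, 8]);
translate([0, 102, 8]) cube([3369, 16, 232]);
translate([0, 0, 240]) cube([3369, 220, 8]);


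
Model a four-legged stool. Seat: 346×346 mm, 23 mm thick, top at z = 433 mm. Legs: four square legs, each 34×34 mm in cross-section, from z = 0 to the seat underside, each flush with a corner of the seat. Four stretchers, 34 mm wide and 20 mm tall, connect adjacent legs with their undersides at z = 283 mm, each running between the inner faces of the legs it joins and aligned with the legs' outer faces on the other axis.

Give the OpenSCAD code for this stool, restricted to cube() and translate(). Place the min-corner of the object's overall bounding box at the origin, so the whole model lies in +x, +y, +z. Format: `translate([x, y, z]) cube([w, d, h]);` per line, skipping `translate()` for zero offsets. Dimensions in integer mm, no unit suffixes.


// leg_h = 433 - 23 = 410
// stretcher span = 346 - 2*34 = 278
translate([0, 0, 410]) cube([346, 346, 23]);
cube([34, 34, 410]);
translate([312, 0, 0]) cube([34, 34, 410]);
translate([0, 312, 0]) cube([34, 34, 410]);
translate([312, 312, 0]) cube([34, 34, 410]);
translate([34, 0, 283]) cube([278, 34, 20]);
translate([34, 312, 283]) cube([278, 34, 20]);
translate([0, 34, 283]) cube([34, 278, 20]);
translate([312, 34, 283]) cube([34, 278, 20]);


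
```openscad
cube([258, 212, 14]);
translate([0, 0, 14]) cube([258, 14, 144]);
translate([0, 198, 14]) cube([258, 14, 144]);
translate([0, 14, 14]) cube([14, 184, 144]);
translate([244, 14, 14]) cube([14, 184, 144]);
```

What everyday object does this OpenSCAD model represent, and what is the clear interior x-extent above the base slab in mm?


An open box. The internal width is 230 mm.

A 258×212 base slab with four walls standing on it — an open box. The base is 258 mm wide and the walls are 14 mm thick, so the internal width is 258 − 2 × 14 = 230 mm.


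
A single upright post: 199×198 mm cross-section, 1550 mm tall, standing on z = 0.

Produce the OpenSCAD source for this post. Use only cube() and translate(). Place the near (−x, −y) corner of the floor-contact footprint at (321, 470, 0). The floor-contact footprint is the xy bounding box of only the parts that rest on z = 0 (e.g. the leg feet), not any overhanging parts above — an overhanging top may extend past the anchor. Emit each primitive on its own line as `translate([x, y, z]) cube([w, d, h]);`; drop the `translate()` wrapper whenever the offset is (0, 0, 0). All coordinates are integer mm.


translate([321, 470, 0]) cube([199, 198, 1550]);


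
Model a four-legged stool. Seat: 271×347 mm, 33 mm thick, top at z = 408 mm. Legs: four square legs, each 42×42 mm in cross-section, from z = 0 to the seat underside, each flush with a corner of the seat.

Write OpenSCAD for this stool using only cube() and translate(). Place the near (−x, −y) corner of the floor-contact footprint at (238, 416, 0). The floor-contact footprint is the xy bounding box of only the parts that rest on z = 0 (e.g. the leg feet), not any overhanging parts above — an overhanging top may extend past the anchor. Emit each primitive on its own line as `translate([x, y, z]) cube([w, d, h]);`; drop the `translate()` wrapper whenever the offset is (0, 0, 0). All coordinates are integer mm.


translate([238, 416, 375]) cube([271, 347, 33]);
translate([238, 416, 0]) cube([42, 42, 375]);
translate([467, 416, 0]) cube([42, 42, 375]);
translate([238, 721, 0]) cube([42, 42, 375]);
translate([467, 721, 0]) cube([42, 42, 375]);


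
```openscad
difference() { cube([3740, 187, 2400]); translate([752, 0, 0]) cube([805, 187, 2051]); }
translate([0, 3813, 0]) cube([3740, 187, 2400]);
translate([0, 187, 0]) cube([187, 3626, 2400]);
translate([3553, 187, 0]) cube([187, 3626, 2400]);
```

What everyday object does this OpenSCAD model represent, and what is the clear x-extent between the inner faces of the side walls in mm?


A single room. The interior width is 3366 mm.

Four walls enclosing a rectangle with a door in the front wall — a room. Outside width 3740 minus two 187 mm walls gives 3366 mm.


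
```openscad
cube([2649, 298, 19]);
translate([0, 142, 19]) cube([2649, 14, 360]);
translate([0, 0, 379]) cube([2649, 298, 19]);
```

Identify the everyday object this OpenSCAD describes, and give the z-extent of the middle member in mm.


An I-beam. The web height is 360 mm.

Two wide flanges with a thin centred web — an I-beam. Overall 398 mm minus two 19 mm flanges gives a web of 398 − 2·19 = 360 mm.


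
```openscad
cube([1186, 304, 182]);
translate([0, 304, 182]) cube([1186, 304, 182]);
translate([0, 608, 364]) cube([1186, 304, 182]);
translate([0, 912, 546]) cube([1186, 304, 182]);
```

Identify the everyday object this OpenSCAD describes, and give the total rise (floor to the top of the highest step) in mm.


A staircase. The total rise is 728 mm.

4 identical blocks, each offset up and back from the previous — a staircase. Each step is 182 mm tall and there are 4 of them, so the total rise is 4 × 182 = 728 mm.


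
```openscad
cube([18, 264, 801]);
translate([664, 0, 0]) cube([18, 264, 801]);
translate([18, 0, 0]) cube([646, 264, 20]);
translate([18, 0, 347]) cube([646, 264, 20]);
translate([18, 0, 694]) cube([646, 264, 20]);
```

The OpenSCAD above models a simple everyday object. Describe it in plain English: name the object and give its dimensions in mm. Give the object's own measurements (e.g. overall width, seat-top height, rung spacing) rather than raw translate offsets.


An open bookshelf. Two side panels, each 18 mm thick, 264 mm deep and 801 mm tall, stand 682 mm apart (outside-to-outside). Between them sit 3 shelves, each 20 mm thick and 264 mm deep, spanning the full gap between the sides. The bottom shelf rests on the floor (its underside at z = 0) and the clear gap between one shelf's top and the next shelf's underside is 327 mm.


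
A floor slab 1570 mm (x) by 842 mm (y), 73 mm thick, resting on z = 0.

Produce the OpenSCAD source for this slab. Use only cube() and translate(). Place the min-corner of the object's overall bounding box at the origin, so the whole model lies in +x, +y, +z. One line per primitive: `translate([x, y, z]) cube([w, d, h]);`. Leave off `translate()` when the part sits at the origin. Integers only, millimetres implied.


cube([1570, 842, 73]);


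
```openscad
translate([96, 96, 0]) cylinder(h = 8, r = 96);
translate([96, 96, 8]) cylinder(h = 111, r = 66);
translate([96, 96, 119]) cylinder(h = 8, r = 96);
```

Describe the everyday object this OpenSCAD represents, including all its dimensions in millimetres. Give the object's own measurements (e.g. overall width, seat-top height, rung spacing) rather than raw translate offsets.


A spool: two coaxial disc flanges of radius 96 mm and thickness 8 mm, joined by a core cylinder of radius 66 mm and height 111 mm. The lower flange rests on z = 0 and the three cylinders share a vertical axis.


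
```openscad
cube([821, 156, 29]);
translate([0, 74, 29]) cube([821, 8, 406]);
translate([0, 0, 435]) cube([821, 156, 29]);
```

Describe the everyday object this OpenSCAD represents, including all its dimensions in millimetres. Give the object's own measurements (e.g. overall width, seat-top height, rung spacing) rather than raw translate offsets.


An I-beam lying along x, 821 mm long. Overall section height 464 mm. Two flanges 156 mm wide (y) and 29 mm thick, one on the floor and one at the top; a web 8 mm thick runs between them, centred on the flange width.


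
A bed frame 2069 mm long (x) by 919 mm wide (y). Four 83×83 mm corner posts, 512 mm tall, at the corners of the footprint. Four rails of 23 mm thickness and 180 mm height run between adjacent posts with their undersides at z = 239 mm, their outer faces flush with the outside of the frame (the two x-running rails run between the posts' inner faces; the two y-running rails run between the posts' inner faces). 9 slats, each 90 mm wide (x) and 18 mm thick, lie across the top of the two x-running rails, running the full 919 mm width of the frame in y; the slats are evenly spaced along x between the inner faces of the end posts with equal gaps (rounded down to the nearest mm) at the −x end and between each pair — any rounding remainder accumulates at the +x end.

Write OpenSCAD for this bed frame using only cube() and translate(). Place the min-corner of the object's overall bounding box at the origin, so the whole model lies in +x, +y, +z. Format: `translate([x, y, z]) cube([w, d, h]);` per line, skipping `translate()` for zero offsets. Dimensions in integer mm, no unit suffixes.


// slat z = rail_z + rail_h = 239 + 180 = 419
// slat gap = ⌊(1903 − 9·90) / 10⌋ = 109
cube([83, 83, 512]);
translate([0, 836, 0]) cube([83, 83, 512]);
translate([1986, 0, 0]) cube([83, 83, 512]);
translate([1986, 836, 0]) cube([83, 83, 512]);
translate([83, 0, 239]) cube([1903, 23, 180]);
translate([83, 896, 239]) cube([1903, 23, 180]);
translate([0, 83, 239]) cube([23, 753, 180]);
translate([2046, 83, 239]) cube([23, 753, 180]);
translate([192, 0, 419]) cube([90, 919, 18]);
translate([391, 0, 419]) cube([90, 919, 18]);
translate([590, 0, 419]) cube([90, 919, 18]);
translate([789, 0, 419]) cube([90, 919, 18]);
translate([988, 0, 419]) cube([90, 919, 18]);
translate([1187, 0, 419]) cube([90, 919, 18]);
translate([1386, 0, 419]) cube([90, 919, 18]);
translate([1585, 0, 419]) cube([90, 919, 18]);
translate([1784, 0, 419]) cube([90, 919, 18]);


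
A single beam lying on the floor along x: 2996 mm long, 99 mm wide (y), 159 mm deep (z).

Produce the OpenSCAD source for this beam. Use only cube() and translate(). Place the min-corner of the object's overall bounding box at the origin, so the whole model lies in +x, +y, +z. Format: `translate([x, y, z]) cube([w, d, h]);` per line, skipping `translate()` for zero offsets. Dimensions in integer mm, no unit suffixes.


cube([2996, 99, 159]);


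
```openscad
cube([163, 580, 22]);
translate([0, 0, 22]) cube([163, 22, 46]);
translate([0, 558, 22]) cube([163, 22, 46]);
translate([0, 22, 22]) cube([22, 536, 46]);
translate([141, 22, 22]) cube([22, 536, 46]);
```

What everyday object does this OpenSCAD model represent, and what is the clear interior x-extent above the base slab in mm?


An open box. The internal width is 119 mm.

A 163×580 base slab with four walls standing on it — an open box. The base is 163 mm wide and the walls are 22 mm thick, so the internal width is 163 − 2 × 22 = 119 mm.


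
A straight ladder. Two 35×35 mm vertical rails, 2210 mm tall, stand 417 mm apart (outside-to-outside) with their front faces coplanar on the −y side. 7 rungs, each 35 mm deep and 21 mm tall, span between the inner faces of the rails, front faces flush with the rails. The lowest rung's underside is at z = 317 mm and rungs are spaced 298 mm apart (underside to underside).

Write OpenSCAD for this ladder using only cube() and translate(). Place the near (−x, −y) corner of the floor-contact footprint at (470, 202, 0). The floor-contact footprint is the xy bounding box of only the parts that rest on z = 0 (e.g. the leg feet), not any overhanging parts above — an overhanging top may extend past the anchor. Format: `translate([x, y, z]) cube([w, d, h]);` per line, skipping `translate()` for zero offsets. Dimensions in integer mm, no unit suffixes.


translate([470, 202, 0]) cube([35, 35, 2210]);
translate([852, 202, 0]) cube([35, 35, 2210]);
translate([505, 202, 317]) cube([347, 35, 21]);
translate([505, 202, 615]) cube([347, 35, 21]);
translate([505, 202, 913]) cube([347, 35, 21]);
translate([505, 202, 1211]) cube([347, 35, 21]);
translate([505, 202, 1509]) cube([347, 35, 21]);
translate([505, 202, 1807]) cube([347, 35, 21]);
translate([505, 202, 2105]) cube([347, 35, 21]);
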